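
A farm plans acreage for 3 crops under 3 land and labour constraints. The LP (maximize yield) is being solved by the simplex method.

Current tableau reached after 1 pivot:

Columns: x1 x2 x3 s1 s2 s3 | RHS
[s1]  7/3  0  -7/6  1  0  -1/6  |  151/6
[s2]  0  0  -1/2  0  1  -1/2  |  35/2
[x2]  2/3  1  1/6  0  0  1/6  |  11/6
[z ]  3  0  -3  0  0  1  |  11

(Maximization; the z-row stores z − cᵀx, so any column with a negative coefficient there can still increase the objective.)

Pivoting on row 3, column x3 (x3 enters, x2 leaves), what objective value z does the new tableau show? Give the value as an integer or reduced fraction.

Minimum ratio for x3: (11/6)/(1/6) = 11.
z changes by −(z-row coeff of x3)·ratio = −(-3)·11 = 33.
New z = 11 + 33 = 44.

44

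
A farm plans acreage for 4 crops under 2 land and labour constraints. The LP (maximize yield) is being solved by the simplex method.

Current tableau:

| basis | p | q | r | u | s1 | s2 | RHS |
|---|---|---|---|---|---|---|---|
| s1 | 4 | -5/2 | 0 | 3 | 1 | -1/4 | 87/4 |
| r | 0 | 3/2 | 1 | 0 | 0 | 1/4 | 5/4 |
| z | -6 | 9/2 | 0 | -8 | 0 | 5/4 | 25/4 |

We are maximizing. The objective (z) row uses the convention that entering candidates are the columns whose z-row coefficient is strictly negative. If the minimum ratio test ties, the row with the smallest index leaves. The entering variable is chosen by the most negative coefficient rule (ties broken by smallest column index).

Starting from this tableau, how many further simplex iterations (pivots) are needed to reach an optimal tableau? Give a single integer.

pivot: u in, s1 out → z = 257/4
pivot: q in, r out → z = 1189/18
No improving column remains; optimal.

2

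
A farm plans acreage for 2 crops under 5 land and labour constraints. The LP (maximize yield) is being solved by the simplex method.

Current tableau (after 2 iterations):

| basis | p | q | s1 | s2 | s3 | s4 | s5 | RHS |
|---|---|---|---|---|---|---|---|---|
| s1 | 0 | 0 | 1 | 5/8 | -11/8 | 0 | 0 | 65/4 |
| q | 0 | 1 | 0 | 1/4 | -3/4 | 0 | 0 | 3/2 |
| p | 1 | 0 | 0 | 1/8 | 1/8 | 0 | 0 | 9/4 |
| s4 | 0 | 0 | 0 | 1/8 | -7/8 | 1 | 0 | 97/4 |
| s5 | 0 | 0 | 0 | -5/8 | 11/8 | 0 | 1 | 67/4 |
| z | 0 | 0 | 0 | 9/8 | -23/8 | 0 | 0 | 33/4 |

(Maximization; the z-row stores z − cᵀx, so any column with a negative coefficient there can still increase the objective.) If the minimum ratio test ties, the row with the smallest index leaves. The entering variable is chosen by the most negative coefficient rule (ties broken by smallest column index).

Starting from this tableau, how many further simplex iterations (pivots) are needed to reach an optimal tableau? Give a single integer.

pivot: s3 in, s5 out → z = 476/11
pivot: s2 in, p out → z = 44
No improving column remains; optimal.

2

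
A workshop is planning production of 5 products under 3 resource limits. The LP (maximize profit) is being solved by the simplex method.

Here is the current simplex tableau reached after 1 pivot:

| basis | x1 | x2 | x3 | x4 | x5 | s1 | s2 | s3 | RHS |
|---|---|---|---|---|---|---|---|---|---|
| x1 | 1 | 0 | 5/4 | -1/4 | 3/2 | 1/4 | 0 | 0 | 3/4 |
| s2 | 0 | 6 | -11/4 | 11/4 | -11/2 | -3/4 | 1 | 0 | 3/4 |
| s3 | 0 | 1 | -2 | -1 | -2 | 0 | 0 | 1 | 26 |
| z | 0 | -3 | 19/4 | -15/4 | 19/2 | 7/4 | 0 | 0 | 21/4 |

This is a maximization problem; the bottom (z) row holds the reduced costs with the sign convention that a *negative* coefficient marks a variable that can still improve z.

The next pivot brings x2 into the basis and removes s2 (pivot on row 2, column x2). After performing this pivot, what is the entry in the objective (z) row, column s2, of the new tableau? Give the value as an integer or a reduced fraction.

Pivot element is row 2, column x2: 6.
Normalize row 2: new (row 2, s2) = 1/6 = 1/6.
z-row ← z-row − (-3)·(new row 2): 0 − (-3)·(1/6) = 1/2.

1/2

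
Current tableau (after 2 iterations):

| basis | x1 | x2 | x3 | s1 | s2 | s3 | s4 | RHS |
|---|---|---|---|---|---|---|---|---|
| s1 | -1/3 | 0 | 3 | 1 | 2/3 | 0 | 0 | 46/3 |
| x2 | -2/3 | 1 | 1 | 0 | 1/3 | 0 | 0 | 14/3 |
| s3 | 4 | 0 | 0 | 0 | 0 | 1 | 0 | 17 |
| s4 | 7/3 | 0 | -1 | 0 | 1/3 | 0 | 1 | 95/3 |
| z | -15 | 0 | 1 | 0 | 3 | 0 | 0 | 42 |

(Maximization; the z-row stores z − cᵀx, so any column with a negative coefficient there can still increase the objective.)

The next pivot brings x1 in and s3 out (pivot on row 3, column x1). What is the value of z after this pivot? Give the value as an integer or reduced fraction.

423/4

Minimum ratio for x1: 17/4 = 17/4.
z changes by −(z-row coeff of x1)·ratio = −(-15)·(17/4) = 255/4.
New z = 42 + (255/4) = 423/4.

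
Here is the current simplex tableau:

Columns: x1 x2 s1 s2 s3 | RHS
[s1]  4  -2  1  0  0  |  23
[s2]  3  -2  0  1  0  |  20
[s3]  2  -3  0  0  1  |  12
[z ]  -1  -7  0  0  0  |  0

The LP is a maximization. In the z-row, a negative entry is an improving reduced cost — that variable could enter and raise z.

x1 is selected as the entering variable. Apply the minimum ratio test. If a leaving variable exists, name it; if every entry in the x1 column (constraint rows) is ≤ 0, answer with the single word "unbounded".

s1

Ratios: row 1 (s1): 23/4 = 23/4; row 2 (s2): 20/3 = 20/3; row 3 (s3): 12/2 = 6.
Minimum ratio is in the s1 row, so s1 leaves.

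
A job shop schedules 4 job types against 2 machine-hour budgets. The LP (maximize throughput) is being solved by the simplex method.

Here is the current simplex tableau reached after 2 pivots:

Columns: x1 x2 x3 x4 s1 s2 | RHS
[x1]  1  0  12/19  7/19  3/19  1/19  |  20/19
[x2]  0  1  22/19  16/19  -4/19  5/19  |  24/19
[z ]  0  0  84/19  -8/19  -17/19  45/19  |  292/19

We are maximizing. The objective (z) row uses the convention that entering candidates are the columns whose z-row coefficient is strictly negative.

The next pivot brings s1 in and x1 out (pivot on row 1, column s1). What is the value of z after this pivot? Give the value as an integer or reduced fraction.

64/3

Minimum ratio for s1: (20/19)/(3/19) = 20/3.
z changes by −(z-row coeff of s1)·ratio = −(-17/19)·(20/3) = 340/57.
New z = 292/19 + (340/57) = 64/3.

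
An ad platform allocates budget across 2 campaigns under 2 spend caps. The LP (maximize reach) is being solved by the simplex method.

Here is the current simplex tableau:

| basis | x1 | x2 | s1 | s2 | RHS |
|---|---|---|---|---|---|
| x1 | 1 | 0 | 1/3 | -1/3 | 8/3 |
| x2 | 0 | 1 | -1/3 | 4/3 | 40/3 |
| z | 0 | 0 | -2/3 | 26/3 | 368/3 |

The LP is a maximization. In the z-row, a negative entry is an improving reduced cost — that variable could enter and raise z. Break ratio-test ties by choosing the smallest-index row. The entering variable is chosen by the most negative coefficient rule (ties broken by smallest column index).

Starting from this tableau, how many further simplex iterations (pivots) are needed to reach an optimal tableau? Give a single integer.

1

pivot: s1 in, x1 out → z = 128
No improving column remains; optimal.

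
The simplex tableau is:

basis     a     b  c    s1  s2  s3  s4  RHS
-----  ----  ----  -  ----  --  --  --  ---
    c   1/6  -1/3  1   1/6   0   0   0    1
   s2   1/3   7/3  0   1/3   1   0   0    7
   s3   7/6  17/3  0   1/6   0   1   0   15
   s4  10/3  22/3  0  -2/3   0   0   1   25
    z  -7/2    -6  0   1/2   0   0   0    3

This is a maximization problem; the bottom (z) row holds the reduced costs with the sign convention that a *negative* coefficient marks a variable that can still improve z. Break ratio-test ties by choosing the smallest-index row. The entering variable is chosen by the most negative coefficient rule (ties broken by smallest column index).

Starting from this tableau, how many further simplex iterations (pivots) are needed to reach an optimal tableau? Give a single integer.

pivot: b in, s3 out → z = 321/17
pivot: a in, s4 out → z = 1601/62
pivot: s3 in, c out → z = 401/14
No improving column remains; optimal.

3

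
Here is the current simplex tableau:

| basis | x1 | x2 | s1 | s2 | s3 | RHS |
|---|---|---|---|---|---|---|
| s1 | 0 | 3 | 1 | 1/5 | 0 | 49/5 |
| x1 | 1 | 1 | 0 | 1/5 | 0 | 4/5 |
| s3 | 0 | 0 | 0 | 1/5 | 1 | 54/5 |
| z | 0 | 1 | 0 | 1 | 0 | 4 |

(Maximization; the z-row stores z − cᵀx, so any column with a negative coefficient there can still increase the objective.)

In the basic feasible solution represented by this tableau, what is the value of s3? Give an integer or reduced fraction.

54/5

s3 is basic (row 3); its value is the RHS of that row: 54/5.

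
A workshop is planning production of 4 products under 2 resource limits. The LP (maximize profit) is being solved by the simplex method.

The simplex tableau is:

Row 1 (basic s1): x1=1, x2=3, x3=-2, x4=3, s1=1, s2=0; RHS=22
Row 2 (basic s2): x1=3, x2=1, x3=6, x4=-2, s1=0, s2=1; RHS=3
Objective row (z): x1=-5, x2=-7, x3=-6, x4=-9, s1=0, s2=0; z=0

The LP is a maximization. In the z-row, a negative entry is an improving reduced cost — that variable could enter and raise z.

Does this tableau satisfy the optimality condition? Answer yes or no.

no

Column x1 has objective-row coefficient -5, which is negative; an improving pivot exists, so not yet optimal.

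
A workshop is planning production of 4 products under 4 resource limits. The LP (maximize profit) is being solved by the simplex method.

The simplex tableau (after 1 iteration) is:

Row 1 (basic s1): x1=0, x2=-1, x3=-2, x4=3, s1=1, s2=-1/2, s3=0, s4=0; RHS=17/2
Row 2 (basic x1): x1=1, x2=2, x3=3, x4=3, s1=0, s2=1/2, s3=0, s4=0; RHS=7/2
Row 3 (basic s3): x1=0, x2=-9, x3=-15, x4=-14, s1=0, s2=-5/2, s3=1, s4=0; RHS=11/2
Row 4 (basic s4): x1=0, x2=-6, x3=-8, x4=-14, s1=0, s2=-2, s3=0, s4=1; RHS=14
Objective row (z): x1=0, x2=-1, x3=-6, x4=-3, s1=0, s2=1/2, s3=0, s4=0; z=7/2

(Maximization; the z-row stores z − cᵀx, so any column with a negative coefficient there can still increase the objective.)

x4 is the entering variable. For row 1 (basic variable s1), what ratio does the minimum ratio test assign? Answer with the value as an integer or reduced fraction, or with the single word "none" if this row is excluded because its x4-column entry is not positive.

17/6

Ratio = RHS / (x4 entry) = (17/2) / 3 = 17/6.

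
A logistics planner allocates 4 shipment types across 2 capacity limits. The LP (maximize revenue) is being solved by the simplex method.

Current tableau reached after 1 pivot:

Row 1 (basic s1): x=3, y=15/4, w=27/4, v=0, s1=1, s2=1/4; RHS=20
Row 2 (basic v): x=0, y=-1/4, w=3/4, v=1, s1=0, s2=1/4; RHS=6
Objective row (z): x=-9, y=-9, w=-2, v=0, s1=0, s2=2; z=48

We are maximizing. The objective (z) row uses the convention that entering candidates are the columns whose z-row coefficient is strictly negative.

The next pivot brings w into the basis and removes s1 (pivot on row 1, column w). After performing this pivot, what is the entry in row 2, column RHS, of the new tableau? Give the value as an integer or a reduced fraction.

Pivot element is row 1, column w: 27/4.
Normalize row 1: new (row 1, RHS) = 20/(27/4) = 80/27.
row 2 ← row 2 − (3/4)·(new row 1): 6 − (3/4)·(80/27) = 34/9.

34/9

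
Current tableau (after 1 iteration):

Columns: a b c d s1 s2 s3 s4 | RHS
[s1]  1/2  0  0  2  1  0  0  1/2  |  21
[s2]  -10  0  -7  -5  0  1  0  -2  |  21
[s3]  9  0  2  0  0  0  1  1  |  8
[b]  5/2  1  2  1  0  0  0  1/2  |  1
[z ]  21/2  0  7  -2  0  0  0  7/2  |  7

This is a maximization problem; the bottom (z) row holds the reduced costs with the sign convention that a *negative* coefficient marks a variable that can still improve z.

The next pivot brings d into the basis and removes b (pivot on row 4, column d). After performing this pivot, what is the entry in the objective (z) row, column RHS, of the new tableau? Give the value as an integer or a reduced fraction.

9

Pivot element is row 4, column d: 1.
Normalize row 4: new (row 4, RHS) = 1/1 = 1.
z-row ← z-row − (-2)·(new row 4): 7 − (-2)·1 = 9.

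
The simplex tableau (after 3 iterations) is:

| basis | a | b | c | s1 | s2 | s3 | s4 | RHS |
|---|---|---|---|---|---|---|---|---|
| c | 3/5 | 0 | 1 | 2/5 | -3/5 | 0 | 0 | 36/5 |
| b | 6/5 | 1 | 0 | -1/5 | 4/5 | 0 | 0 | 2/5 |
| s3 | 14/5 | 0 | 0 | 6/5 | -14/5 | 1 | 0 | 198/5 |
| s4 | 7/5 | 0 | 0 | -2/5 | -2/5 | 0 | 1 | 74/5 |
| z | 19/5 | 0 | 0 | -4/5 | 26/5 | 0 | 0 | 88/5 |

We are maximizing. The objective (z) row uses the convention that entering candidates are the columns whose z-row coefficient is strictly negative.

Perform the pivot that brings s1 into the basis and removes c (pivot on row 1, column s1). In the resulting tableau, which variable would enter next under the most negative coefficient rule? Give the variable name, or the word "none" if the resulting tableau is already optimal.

Pivot element 2/5. New z-row = old z-row − (-4/5)·(row 1/(2/5)).
Updated z-row coefficients: a: 5, b: 0, c: 2, s1: 0, s2: 4, s3: 0, s4: 0.
No coefficient is strictly negative; the tableau after this pivot is optimal.

none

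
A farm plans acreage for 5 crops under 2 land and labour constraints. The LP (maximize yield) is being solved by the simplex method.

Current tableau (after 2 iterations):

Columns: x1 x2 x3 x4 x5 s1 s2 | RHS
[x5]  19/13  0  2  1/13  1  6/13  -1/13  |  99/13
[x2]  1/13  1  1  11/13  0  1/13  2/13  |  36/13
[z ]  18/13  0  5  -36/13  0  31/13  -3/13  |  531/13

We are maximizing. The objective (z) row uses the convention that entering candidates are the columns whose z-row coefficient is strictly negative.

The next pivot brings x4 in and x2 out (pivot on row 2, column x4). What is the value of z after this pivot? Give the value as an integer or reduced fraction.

549/11

Minimum ratio for x4: (36/13)/(11/13) = 36/11.
z changes by −(z-row coeff of x4)·ratio = −(-36/13)·(36/11) = 1296/143.
New z = 531/13 + (1296/143) = 549/11.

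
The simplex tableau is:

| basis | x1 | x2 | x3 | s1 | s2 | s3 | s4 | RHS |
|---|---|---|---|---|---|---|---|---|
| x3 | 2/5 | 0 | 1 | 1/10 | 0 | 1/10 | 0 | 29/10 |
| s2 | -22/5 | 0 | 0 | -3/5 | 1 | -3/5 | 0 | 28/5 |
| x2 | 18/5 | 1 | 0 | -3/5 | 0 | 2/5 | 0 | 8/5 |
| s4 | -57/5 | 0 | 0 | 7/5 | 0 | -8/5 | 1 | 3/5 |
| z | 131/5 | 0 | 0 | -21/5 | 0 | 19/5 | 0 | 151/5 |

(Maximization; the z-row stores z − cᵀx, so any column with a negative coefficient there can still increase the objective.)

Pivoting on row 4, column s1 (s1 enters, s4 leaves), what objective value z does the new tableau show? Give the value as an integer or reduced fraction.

Minimum ratio for s1: (3/5)/(7/5) = 3/7.
z changes by −(z-row coeff of s1)·ratio = −(-21/5)·(3/7) = 9/5.
New z = 151/5 + (9/5) = 32.

32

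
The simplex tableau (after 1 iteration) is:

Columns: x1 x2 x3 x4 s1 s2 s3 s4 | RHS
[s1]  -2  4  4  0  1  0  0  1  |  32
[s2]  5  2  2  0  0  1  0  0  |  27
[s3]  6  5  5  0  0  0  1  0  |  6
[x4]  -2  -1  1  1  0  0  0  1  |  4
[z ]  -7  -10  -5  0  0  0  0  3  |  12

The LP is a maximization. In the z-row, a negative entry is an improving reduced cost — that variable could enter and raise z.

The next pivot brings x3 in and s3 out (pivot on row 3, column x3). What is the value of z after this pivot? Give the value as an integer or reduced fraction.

18

Minimum ratio for x3: 6/5 = 6/5.
z changes by −(z-row coeff of x3)·ratio = −(-5)·(6/5) = 6.
New z = 12 + 6 = 18.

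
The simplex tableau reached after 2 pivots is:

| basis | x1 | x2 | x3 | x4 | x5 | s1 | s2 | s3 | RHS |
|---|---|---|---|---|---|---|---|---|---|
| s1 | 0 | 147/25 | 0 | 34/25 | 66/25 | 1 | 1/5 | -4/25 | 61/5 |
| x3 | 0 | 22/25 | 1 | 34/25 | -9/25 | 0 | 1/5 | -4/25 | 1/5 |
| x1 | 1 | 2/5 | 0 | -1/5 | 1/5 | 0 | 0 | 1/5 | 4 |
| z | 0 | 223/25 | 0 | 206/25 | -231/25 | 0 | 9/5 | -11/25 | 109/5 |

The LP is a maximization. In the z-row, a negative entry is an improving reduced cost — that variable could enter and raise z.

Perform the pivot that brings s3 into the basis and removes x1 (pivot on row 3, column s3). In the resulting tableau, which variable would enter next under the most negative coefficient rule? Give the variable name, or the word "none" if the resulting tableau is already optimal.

Pivot element 1/5. New z-row = old z-row − (-11/25)·(row 3/(1/5)).
Updated z-row coefficients: x1: 11/5, x2: 49/5, x3: 0, x4: 39/5, x5: -44/5, s1: 0, s2: 9/5, s3: 0.
The most negative is -44/5 in column x5, so x5 would enter next.

x5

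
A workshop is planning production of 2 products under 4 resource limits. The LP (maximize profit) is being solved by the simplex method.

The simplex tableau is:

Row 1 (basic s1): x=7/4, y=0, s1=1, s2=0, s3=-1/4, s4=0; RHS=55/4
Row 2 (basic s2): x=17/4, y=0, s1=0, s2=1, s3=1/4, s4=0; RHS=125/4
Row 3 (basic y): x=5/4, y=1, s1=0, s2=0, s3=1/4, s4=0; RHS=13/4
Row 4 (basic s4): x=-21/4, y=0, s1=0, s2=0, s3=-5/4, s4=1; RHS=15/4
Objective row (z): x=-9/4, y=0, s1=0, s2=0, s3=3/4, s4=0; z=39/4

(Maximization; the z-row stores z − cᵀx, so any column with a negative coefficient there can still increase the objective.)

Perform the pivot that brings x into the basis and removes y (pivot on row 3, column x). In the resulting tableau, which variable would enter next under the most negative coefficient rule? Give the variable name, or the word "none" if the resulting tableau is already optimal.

none

Pivot element 5/4. New z-row = old z-row − (-9/4)·(row 3/(5/4)).
Updated z-row coefficients: x: 0, y: 9/5, s1: 0, s2: 0, s3: 6/5, s4: 0.
No coefficient is strictly negative; the tableau after this pivot is optimal.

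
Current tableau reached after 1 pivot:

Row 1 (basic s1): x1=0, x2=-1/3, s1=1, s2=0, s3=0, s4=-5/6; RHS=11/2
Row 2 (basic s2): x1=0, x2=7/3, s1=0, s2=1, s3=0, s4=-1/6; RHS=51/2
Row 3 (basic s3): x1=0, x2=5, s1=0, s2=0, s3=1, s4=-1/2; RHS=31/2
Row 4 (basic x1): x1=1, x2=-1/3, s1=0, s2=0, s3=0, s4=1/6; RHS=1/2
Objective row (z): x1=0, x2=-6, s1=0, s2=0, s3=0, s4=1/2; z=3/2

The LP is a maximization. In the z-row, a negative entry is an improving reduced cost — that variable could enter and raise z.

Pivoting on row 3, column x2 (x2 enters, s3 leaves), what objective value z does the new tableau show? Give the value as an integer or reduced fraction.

Minimum ratio for x2: (31/2)/5 = 31/10.
z changes by −(z-row coeff of x2)·ratio = −(-6)·(31/10) = 93/5.
New z = 3/2 + (93/5) = 201/10.

201/10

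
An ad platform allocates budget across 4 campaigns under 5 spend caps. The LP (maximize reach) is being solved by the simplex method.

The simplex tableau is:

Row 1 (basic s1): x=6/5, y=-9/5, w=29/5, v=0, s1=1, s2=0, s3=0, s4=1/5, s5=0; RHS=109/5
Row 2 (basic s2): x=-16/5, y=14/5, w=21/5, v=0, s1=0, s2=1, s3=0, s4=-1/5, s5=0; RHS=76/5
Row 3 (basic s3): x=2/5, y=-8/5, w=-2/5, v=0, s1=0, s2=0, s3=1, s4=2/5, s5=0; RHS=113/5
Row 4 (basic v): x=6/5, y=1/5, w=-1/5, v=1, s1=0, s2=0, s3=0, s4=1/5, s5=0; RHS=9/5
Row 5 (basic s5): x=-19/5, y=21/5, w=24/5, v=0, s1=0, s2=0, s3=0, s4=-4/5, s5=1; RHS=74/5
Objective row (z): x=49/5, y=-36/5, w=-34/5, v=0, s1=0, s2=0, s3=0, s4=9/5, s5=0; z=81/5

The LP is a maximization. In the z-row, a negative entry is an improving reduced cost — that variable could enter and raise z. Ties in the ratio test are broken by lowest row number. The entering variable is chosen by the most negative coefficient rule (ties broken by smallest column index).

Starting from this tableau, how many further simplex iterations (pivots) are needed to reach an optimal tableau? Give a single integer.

1

pivot: y in, s5 out → z = 291/7
No improving column remains; optimal.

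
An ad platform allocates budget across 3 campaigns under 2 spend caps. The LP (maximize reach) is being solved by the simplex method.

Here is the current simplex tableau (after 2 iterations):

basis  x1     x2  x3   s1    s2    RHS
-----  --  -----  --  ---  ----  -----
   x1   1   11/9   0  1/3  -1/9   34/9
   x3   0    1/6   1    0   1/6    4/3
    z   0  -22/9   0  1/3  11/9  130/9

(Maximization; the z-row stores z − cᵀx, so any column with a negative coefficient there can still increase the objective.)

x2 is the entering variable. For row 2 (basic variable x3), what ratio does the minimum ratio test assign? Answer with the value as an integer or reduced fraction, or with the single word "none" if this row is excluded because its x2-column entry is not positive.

8

Ratio = RHS / (x2 entry) = (4/3) / (1/6) = 8.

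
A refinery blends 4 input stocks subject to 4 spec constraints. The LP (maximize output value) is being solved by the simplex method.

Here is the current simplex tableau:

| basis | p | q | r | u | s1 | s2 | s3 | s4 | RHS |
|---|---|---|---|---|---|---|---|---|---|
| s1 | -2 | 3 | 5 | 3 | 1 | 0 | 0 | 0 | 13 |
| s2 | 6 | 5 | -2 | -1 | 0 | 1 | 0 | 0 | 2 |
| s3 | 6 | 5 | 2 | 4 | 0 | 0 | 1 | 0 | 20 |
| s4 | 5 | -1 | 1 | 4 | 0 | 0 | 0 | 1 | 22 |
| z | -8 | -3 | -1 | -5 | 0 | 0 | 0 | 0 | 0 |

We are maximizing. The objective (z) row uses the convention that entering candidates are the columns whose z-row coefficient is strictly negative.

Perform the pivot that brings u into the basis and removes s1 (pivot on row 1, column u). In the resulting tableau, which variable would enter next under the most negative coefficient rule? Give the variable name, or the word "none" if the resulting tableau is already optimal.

Pivot element 3. New z-row = old z-row − (-5)·(row 1/3).
Updated z-row coefficients: p: -34/3, q: 2, r: 22/3, u: 0, s1: 5/3, s2: 0, s3: 0, s4: 0.
The most negative is -34/3 in column p, so p would enter next.

p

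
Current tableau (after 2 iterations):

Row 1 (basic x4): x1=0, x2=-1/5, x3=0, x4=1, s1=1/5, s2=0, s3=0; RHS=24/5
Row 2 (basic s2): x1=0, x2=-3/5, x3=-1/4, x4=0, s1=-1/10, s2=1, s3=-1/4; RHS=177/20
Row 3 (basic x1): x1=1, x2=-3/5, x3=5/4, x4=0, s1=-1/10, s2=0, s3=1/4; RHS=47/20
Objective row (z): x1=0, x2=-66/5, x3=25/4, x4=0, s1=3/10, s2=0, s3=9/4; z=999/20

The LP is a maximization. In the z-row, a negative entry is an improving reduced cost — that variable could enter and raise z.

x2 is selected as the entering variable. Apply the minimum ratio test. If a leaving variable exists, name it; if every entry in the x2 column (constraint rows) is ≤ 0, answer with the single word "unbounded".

unbounded

x2-column entries: row 1: -1/5, row 2: -3/5, row 3: -3/5. All ≤ 0, so x2 can increase without bound; the LP is unbounded in this direction.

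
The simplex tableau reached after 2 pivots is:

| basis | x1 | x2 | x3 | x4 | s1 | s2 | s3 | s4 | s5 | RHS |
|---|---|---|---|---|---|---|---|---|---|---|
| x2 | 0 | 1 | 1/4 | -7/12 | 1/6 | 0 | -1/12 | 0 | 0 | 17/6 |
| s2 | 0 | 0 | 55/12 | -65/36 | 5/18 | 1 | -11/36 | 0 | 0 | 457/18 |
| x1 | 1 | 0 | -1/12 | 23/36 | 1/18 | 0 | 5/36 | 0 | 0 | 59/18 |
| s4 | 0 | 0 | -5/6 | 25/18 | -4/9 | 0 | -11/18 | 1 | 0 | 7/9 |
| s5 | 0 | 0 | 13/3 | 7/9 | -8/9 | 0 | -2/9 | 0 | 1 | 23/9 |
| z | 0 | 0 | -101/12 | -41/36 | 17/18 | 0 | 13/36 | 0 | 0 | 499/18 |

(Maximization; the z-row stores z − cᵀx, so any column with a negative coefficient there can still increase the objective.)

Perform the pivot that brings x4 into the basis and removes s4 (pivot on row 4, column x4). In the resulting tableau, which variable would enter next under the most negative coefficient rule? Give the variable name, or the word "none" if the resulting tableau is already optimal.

x3

Pivot element 25/18. New z-row = old z-row − (-41/36)·(row 4/(25/18)).
Updated z-row coefficients: x1: 0, x2: 0, x3: -91/10, x4: 0, s1: 29/50, s2: 0, s3: -7/50, s4: 41/50, s5: 0.
The most negative is -91/10 in column x3, so x3 would enter next.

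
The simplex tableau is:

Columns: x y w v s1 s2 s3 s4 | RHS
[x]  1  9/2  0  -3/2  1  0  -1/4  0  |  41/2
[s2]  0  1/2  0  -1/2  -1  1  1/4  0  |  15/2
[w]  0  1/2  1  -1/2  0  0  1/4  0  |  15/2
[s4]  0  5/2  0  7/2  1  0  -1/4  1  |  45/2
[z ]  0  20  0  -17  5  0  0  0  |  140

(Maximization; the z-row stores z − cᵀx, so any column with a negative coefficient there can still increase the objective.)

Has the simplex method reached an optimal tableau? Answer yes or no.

no

Column v has objective-row coefficient -17, which is negative; an improving pivot exists, so not yet optimal.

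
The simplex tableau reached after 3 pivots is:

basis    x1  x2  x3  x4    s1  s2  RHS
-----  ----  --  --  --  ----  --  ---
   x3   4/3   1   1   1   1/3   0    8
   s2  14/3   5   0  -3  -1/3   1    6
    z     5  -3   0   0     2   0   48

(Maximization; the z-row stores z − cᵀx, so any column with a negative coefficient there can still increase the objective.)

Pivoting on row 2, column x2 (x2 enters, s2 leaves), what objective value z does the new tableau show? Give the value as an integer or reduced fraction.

Minimum ratio for x2: 6/5 = 6/5.
z changes by −(z-row coeff of x2)·ratio = −(-3)·(6/5) = 18/5.
New z = 48 + (18/5) = 258/5.

258/5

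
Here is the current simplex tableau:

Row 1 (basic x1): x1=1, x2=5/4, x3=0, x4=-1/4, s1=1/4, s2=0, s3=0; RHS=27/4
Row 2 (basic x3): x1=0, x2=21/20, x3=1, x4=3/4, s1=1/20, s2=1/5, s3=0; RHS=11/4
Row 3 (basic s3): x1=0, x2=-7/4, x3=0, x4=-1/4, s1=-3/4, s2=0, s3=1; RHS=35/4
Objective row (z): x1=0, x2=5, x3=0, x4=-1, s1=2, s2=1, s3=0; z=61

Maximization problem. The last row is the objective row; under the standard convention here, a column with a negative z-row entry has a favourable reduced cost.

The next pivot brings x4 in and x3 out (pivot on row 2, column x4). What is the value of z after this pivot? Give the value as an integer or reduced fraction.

194/3

Minimum ratio for x4: (11/4)/(3/4) = 11/3.
z changes by −(z-row coeff of x4)·ratio = −(-1)·(11/3) = 11/3.
New z = 61 + (11/3) = 194/3.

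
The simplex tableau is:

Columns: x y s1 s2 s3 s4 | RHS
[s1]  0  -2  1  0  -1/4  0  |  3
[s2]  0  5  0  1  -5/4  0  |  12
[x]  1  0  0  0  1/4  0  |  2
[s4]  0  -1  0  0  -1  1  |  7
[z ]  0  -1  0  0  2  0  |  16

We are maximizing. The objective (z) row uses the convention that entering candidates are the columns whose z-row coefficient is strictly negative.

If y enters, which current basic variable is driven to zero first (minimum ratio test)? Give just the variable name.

s2

Ratios: row 1 (s1): entry -2 ≤ 0, skip; row 2 (s2): 12/5 = 12/5; row 3 (x): entry 0 ≤ 0, skip; row 4 (s4): entry -1 ≤ 0, skip.
Minimum ratio 12/5 is in the s2 row, so s2 leaves.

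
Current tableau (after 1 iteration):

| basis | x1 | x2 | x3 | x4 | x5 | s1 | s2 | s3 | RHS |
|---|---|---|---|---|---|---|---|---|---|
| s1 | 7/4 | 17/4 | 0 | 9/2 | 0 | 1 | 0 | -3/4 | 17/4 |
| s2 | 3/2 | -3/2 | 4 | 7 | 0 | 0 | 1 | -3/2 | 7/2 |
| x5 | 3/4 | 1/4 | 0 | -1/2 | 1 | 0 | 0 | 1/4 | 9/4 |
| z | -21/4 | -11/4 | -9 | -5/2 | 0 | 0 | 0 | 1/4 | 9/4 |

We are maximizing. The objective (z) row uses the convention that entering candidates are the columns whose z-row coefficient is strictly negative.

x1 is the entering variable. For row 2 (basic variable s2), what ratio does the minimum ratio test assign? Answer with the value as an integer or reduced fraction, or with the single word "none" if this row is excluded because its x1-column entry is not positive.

7/3

Ratio = RHS / (x1 entry) = (7/2) / (3/2) = 7/3.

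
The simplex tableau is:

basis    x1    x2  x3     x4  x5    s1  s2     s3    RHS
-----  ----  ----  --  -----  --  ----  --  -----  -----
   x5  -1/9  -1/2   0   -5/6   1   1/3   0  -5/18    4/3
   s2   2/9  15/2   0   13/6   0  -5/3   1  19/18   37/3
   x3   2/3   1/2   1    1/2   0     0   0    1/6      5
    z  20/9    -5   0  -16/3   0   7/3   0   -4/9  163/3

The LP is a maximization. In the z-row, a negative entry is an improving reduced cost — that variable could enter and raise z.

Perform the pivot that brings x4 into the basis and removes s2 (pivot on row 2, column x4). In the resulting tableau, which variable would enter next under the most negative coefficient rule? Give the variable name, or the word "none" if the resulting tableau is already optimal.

Pivot element 13/6. New z-row = old z-row − (-16/3)·(row 2/(13/6)).
Updated z-row coefficients: x1: 36/13, x2: 175/13, x3: 0, x4: 0, x5: 0, s1: -23/13, s2: 32/13, s3: 28/13.
The most negative is -23/13 in column s1, so s1 would enter next.

s1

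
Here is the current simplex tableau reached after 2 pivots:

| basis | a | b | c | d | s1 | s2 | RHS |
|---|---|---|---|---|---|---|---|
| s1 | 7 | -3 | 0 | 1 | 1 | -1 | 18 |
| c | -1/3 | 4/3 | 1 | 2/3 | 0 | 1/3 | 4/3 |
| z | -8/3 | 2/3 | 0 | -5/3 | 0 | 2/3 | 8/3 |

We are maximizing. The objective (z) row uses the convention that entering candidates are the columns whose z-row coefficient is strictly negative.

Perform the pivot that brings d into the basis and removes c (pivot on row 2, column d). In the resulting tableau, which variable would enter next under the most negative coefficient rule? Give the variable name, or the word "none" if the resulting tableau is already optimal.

Pivot element 2/3. New z-row = old z-row − (-5/3)·(row 2/(2/3)).
Updated z-row coefficients: a: -7/2, b: 4, c: 5/2, d: 0, s1: 0, s2: 3/2.
The most negative is -7/2 in column a, so a would enter next.

a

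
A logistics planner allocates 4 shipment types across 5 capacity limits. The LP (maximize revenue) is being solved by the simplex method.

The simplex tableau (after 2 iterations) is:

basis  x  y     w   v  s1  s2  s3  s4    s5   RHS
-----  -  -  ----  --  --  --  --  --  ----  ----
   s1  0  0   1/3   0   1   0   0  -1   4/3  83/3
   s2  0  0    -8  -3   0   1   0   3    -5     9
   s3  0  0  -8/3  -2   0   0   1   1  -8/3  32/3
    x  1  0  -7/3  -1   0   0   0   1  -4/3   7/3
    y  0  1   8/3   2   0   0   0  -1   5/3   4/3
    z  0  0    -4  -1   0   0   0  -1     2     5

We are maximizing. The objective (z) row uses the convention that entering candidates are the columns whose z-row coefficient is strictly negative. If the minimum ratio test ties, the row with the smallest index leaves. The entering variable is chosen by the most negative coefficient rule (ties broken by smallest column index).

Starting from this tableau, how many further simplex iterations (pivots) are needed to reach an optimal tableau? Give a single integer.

2

pivot: w in, y out → z = 7
pivot: s4 in, x out → z = 77
No improving column remains; optimal.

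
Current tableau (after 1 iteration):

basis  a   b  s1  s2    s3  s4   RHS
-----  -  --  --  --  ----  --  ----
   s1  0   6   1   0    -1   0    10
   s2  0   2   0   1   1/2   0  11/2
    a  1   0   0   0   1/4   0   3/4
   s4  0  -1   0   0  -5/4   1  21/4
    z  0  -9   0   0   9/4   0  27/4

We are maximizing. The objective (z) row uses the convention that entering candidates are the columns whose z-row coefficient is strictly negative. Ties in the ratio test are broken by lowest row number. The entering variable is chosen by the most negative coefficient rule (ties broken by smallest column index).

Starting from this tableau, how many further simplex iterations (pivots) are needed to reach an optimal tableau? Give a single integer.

1

pivot: b in, s1 out → z = 87/4
No improving column remains; optimal.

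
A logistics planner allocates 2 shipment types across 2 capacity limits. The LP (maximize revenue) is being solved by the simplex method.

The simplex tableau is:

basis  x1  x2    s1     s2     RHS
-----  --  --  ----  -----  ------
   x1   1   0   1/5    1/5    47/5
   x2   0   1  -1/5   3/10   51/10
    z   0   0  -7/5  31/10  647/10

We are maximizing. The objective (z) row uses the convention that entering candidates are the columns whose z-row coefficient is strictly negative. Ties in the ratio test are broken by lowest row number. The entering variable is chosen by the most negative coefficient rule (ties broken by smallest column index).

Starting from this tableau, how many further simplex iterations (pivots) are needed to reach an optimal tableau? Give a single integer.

1

pivot: s1 in, x1 out → z = 261/2
No improving column remains; optimal.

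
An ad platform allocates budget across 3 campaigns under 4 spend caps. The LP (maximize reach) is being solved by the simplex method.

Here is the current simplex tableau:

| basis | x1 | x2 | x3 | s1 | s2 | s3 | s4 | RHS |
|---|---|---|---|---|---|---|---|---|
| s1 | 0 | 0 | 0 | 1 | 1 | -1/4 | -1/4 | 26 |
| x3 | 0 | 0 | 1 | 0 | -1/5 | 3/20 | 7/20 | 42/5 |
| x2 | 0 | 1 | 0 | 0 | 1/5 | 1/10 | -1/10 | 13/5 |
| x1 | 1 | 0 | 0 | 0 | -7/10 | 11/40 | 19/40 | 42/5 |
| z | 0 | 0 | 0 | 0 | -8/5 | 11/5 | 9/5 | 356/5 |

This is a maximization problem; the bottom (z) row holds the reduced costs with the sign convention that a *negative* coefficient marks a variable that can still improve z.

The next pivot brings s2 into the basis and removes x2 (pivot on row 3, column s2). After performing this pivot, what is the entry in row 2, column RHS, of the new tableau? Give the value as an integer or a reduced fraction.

Pivot element is row 3, column s2: 1/5.
Normalize row 3: new (row 3, RHS) = (13/5)/(1/5) = 13.
row 2 ← row 2 − (-1/5)·(new row 3): 42/5 − (-1/5)·13 = 11.

11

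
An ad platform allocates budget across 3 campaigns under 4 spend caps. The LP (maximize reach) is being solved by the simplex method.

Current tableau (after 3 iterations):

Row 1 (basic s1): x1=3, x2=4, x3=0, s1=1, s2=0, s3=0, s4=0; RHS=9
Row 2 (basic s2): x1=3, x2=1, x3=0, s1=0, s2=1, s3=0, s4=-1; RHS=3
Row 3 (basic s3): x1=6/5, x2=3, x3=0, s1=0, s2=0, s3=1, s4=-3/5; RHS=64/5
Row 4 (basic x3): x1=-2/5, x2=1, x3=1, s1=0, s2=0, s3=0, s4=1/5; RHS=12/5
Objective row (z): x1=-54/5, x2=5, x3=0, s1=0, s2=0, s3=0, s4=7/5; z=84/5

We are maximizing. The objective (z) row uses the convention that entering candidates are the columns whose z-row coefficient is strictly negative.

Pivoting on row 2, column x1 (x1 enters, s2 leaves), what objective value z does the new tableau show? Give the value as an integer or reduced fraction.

138/5

Minimum ratio for x1: 3/3 = 1.
z changes by −(z-row coeff of x1)·ratio = −(-54/5)·1 = 54/5.
New z = 84/5 + (54/5) = 138/5.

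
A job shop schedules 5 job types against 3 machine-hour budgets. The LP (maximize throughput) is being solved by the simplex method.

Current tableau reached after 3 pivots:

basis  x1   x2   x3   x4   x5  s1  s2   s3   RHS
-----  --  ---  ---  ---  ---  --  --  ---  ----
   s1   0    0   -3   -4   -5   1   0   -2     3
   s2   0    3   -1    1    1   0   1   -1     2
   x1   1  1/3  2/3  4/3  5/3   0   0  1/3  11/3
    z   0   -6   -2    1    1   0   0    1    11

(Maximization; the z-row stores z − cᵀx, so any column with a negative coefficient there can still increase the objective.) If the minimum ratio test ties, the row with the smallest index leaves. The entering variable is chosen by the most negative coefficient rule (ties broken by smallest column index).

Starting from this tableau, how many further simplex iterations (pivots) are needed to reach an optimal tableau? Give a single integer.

pivot: x2 in, s2 out → z = 15
pivot: x3 in, x1 out → z = 229/7
No improving column remains; optimal.

2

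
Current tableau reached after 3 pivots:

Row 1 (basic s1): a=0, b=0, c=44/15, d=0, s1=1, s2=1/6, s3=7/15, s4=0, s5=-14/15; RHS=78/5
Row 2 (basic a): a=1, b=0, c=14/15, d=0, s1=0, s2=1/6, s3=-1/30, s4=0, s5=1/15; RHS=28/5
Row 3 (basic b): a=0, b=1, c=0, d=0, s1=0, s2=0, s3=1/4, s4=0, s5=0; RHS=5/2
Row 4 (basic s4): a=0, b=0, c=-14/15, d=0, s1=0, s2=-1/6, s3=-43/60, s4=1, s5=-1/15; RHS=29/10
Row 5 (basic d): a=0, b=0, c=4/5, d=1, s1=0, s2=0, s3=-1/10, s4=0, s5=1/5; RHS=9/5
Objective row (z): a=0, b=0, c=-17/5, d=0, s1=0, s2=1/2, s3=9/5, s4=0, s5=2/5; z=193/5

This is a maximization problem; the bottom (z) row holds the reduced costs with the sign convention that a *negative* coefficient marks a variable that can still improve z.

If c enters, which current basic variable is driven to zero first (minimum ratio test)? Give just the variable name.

d

Ratios: row 1 (s1): (78/5)/(44/15) = 117/22; row 2 (a): (28/5)/(14/15) = 6; row 3 (b): entry 0 ≤ 0, skip; row 4 (s4): entry -14/15 ≤ 0, skip; row 5 (d): (9/5)/(4/5) = 9/4.
Minimum ratio 9/4 is in the d row, so d leaves.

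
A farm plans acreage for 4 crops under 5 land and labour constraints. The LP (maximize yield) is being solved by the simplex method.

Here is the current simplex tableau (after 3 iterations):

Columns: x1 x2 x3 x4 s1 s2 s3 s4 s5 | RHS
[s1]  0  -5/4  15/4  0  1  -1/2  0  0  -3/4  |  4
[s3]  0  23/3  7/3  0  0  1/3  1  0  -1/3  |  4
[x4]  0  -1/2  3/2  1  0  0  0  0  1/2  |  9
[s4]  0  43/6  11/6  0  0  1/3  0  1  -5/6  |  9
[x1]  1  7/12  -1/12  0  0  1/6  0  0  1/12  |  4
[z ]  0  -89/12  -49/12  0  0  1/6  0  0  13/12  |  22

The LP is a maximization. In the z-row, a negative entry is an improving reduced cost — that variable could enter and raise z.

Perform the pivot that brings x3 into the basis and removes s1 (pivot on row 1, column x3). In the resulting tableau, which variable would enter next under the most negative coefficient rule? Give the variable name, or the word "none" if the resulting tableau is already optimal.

x2

Pivot element 15/4. New z-row = old z-row − (-49/12)·(row 1/(15/4)).
Updated z-row coefficients: x1: 0, x2: -79/9, x3: 0, x4: 0, s1: 49/45, s2: -17/45, s3: 0, s4: 0, s5: 4/15.
The most negative is -79/9 in column x2, so x2 would enter next.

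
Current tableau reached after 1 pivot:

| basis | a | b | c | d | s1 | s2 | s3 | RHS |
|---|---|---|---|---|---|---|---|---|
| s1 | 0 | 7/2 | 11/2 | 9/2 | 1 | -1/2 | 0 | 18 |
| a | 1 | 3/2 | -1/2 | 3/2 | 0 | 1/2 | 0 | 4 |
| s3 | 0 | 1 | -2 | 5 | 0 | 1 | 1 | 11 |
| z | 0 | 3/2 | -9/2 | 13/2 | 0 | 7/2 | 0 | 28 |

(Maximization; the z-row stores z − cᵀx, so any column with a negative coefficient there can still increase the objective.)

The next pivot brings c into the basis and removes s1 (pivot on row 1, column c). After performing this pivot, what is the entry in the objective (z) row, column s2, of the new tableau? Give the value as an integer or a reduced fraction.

34/11

Pivot element is row 1, column c: 11/2.
Normalize row 1: new (row 1, s2) = (-1/2)/(11/2) = -1/11.
z-row ← z-row − (-9/2)·(new row 1): 7/2 − (-9/2)·(-1/11) = 34/11.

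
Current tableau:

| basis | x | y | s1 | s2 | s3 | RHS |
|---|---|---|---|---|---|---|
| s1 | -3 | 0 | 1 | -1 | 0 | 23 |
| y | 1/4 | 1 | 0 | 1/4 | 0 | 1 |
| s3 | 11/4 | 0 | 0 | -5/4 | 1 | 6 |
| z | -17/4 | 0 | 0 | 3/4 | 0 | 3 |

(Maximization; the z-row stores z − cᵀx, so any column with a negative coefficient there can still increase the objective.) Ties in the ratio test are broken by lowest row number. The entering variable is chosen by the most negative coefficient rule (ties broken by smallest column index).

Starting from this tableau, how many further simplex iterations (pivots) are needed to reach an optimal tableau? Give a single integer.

2

pivot: x in, s3 out → z = 135/11
pivot: s2 in, y out → z = 55/4
No improving column remains; optimal.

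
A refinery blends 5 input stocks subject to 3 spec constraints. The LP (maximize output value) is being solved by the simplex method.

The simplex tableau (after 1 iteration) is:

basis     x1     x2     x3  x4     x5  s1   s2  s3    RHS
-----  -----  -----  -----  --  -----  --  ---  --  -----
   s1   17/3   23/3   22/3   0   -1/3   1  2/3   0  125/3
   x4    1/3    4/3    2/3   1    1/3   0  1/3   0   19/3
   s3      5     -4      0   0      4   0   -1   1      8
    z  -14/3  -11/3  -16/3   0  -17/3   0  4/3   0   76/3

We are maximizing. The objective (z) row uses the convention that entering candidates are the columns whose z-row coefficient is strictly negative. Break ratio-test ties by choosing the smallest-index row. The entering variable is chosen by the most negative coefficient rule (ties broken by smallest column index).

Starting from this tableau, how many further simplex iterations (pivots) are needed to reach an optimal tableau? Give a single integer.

3

pivot: x5 in, s3 out → z = 110/3
pivot: x2 in, x4 out → z = 342/5
pivot: x3 in, s1 out → z = 822/11
No improving column remains; optimal.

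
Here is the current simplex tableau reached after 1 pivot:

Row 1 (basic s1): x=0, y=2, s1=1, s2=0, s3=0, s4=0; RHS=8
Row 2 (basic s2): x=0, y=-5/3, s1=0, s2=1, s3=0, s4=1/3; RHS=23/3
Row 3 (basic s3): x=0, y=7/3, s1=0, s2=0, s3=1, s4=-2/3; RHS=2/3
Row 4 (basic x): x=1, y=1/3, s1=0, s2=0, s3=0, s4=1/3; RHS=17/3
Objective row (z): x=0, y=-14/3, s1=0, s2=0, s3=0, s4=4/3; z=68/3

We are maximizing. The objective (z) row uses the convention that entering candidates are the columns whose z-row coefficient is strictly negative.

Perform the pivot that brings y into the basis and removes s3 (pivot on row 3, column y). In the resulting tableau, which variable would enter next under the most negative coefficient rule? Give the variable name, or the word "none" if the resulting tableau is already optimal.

Pivot element 7/3. New z-row = old z-row − (-14/3)·(row 3/(7/3)).
Updated z-row coefficients: x: 0, y: 0, s1: 0, s2: 0, s3: 2, s4: 0.
No coefficient is strictly negative; the tableau after this pivot is optimal.

none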